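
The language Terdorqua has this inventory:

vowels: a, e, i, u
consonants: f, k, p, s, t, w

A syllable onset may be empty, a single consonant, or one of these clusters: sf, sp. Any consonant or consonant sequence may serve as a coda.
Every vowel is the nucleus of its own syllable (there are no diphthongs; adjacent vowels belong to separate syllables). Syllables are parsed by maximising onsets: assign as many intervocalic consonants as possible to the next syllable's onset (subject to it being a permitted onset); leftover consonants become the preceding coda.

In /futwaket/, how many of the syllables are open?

1

Vowels present: u, a, e; each is a nucleus, giving 3 syllables.
/u…a/ gap (V1→V2): cluster /tw/ — the longest permitted-onset suffix is /w/; onset = /w/, preceding coda = /t/.
/a…e/ gap (V2→V3): /k/ is a single consonant, so it becomes the next onset.
Putting it together: fut.wa.ket.
Classifying each syllable: /fut/ (closed), /wa/ (open), /ket/ (closed).
Open syllables: 1.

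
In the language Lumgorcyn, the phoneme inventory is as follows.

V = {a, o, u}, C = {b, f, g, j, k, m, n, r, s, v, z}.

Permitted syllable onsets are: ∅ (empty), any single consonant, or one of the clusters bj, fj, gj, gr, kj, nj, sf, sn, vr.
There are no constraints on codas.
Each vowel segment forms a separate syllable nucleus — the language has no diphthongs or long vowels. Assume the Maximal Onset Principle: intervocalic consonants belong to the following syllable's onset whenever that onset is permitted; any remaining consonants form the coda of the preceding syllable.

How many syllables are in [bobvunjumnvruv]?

4

Vowels present: o, u, u, u; each is a nucleus, giving 4 syllables.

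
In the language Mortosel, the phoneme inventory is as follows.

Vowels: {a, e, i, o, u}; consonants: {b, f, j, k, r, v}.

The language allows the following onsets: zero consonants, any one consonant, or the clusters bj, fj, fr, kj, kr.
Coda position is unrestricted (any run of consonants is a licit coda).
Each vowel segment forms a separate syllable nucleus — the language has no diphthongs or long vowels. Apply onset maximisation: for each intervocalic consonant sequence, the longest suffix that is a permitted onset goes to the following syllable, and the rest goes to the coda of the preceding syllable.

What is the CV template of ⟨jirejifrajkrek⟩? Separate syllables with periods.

CV.CV.CV.CCVC.CCVC

Vowels present: i, e, i, a, e; each is a nucleus, giving 5 syllables.
V1 /i/ – V2 /e/: /r/ is a single consonant, so it becomes the next onset.
V2 /e/ – V3 /i/: /j/ → onset of the next syllable (single consonants are always licit onsets).
V3 /i/ – V4 /a/: /fr/ is a licit onset in full, so it all attaches to the next syllable.
V4 /a/ – V5 /e/: /jkr/; trying suffixes from longest down, /kr/ is the first permitted one, so coda /j/ | onset /kr/.
So the parse is ji.re.ji.fraj.krek.
Mapping each syllable to C/V: /ji/ → CV, /re/ → CV, /ji/ → CV, /fraj/ → CCVC, /krek/ → CCVC.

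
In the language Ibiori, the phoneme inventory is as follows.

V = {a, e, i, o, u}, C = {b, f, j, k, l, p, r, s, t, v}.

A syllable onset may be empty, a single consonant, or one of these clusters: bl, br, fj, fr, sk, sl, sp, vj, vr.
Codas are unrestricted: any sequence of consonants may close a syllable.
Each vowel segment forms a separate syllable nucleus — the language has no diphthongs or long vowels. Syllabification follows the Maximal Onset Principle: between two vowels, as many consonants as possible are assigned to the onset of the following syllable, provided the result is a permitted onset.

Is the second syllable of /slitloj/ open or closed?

Nuclei (vowels): i, o → 2 syllables.
V1 /i/ – V2 /o/: /tl/ — longest licit onset from the right is /l/, leaving /t/ as coda.
Putting it together: slit.loj.
Syllable 2 is /loj/ with coda /j/, so it is closed.

closed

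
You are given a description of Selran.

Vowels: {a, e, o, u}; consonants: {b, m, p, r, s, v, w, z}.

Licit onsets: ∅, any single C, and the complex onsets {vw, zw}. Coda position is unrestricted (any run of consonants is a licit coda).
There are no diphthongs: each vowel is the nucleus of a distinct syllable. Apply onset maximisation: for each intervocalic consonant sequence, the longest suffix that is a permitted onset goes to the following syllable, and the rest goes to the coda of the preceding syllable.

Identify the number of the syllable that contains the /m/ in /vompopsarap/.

1

The vowels are o, o, a, a — 4 nuclei, so 4 syllables.
/o…o/ gap (V1→V2): cluster /mp/ — the longest permitted-onset suffix is /p/; onset = /p/, preceding coda = /m/.
/o…a/ gap (V2→V3): cluster /ps/ — the longest permitted-onset suffix is /s/; onset = /s/, preceding coda = /p/.
/a…a/ gap (V3→V4): /r/ → onset of the next syllable (single consonants are always licit onsets).
So the parse is vom.pop.sa.rap.
The /m/ is in the coda of syllable 1 (/vom/).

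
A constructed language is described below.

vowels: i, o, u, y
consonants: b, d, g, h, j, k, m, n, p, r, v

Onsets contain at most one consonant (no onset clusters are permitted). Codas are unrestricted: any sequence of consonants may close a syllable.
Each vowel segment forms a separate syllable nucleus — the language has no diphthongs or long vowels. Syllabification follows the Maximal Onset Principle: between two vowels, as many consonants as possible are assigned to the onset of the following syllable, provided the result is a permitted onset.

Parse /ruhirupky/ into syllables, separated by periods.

Nuclei (vowels): u, i, u, y → 4 syllables.
σ1/σ2 boundary: /h/ is a single consonant, so it becomes the next onset.
σ2/σ3 boundary: just /r/ — single C goes to the following onset.
σ3/σ4 boundary: /pk/ — longest licit onset from the right is /k/, leaving /p/ as coda.

ru.hi.rup.ky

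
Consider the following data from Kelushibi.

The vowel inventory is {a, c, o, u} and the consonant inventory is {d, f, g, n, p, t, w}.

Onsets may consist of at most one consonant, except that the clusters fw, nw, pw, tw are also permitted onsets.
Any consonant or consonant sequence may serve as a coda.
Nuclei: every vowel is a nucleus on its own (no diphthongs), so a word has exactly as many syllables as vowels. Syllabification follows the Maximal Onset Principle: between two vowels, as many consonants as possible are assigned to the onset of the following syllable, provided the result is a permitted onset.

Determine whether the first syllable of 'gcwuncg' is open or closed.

Nuclei (vowels): c, u, c → 3 syllables.
Between /c/ (V1) and /u/ (V2): /w/ → onset of the next syllable (single consonants are always licit onsets).
Between /u/ (V2) and /c/ (V3): /n/ is a single consonant, so it becomes the next onset.
Syllabification: gc.wu.ncg.
Syllable 1 is /gc/; it ends in its nucleus with no coda, so it is open.

open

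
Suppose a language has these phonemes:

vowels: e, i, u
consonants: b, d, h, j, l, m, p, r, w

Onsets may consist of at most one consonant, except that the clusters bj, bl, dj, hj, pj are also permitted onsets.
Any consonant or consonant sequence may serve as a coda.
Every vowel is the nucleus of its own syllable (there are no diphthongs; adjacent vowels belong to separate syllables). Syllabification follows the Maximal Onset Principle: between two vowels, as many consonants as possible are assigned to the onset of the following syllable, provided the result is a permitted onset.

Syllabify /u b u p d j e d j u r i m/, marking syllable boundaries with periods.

u.bup.dje.dju.rim

Nuclei (vowels): u, u, e, u, i → 5 syllables.
σ1/σ2 boundary: /b/ is a single consonant, so it becomes the next onset.
σ2/σ3 boundary: /pdj/ — longest licit onset from the right is /dj/, leaving /p/ as coda.
σ3/σ4 boundary: cluster /dj/ — /dj/ is itself a permitted onset, so the whole cluster goes right; preceding coda = ∅.
σ4/σ5 boundary: /r/ → onset of the next syllable (single consonants are always licit onsets).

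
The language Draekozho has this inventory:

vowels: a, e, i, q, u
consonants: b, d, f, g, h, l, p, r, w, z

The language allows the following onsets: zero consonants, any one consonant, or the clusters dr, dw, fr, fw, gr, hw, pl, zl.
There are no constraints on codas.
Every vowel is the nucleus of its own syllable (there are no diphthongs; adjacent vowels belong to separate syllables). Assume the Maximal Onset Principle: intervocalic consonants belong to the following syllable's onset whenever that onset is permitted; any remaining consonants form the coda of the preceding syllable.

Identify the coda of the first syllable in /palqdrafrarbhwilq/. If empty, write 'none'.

none

Nuclei (vowels): a, q, a, a, i, q → 6 syllables.
V1 /a/ – V2 /q/: /l/ is a single consonant, so it becomes the next onset.
V2 /q/ – V3 /a/: cluster /dr/ — /dr/ is itself a permitted onset, so the whole cluster goes right; preceding coda = ∅.
V3 /a/ – V4 /a/: /fr/ — entire cluster is a permitted onset → onset /fr/, coda ∅.
V4 /a/ – V5 /i/: /rbhw/ — longest licit onset from the right is /hw/, leaving /rb/ as coda.
V5 /i/ – V6 /q/: /l/ is a single consonant, so it becomes the next onset.
Putting it together: pa.lq.dra.frarb.hwi.lq.
Syllable 1 is /pa/: onset /p/, nucleus /a/, coda ∅.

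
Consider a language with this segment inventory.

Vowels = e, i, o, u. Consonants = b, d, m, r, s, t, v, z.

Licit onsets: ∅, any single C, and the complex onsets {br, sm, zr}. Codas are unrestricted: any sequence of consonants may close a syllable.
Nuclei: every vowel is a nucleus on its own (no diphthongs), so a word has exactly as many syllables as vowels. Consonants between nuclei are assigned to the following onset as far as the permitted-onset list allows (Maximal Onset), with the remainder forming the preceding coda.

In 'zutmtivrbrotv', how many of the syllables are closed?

Nuclei (vowels): u, i, o → 3 syllables.
V1 /u/ – V2 /i/: /tmt/ — longest licit onset from the right is /t/, leaving /tm/ as coda.
V2 /i/ – V3 /o/: /vrbr/; trying suffixes from longest down, /br/ is the first permitted one, so coda /vr/ | onset /br/.
So the parse is zutm.tivr.brotv.
Classifying each syllable: /zutm/ (closed), /tivr/ (closed), /brotv/ (closed).
Closed syllables: 3.

3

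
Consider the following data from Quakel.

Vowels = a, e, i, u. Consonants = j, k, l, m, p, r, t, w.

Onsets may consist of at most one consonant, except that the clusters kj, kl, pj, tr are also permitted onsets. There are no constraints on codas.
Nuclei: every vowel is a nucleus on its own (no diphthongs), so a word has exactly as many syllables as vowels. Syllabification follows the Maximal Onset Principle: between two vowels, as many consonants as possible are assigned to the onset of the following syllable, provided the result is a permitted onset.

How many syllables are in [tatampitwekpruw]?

5

Vowels present: a, a, i, e, u; each is a nucleus, giving 5 syllables.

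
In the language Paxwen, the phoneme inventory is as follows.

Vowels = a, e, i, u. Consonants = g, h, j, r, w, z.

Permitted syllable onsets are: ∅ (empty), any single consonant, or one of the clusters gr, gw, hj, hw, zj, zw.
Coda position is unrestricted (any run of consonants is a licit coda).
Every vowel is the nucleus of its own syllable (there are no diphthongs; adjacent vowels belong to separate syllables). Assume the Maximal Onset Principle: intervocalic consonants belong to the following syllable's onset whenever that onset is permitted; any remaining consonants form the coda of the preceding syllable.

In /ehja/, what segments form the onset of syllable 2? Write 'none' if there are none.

The vowels are e, a — 2 nuclei, so 2 syllables.
σ1/σ2 boundary: cluster /hj/ — /hj/ is itself a permitted onset, so the whole cluster goes right; preceding coda = ∅.
Syllabification: e.hja.
Syllable 2 is /hja/: onset /hj/, nucleus /a/, coda ∅.

hj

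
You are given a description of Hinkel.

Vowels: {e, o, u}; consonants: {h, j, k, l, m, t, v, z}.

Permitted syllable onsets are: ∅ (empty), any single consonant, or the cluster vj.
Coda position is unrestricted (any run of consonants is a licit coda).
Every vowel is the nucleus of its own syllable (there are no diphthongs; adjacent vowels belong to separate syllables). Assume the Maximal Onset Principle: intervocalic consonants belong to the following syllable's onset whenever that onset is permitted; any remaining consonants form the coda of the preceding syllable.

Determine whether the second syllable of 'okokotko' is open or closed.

open

Nuclei (vowels): o, o, o, o → 4 syllables.
σ1/σ2 boundary: /k/ is a single consonant, so it becomes the next onset.
σ2/σ3 boundary: /k/ → onset of the next syllable (single consonants are always licit onsets).
σ3/σ4 boundary: /tk/ — longest licit onset from the right is /k/, leaving /t/ as coda.
Result: o.ko.kot.ko.
Syllable 2 is /ko/; it ends in its nucleus with no coda, so it is open.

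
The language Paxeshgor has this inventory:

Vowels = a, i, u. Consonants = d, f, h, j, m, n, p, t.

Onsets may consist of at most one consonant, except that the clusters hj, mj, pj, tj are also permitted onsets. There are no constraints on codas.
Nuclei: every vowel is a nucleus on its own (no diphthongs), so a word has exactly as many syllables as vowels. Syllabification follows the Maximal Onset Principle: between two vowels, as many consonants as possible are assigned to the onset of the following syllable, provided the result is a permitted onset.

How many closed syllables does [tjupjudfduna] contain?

Nuclei (vowels): u, u, u, a → 4 syllables.
σ1/σ2 boundary: /pj/ is a licit onset in full, so it all attaches to the next syllable.
σ2/σ3 boundary: /dfd/; trying suffixes from longest down, /d/ is the first permitted one, so coda /df/ | onset /d/.
σ3/σ4 boundary: just /n/ — single C goes to the following onset.
Result: tju.pjudf.du.na.
Classifying each syllable: /tju/ (open), /pjudf/ (closed), /du/ (open), /na/ (open).
Closed syllables: 1.

1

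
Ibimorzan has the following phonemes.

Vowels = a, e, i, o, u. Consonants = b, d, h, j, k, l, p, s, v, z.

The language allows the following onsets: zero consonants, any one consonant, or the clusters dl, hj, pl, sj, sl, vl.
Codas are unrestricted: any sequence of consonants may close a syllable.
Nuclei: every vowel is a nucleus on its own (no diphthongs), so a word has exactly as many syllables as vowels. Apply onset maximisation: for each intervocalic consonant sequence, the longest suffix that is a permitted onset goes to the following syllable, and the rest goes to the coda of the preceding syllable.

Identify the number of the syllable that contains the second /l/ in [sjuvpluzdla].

Nuclei (vowels): u, u, a → 3 syllables.
V1 /u/ – V2 /u/: cluster /vpl/ — the longest permitted-onset suffix is /pl/; onset = /pl/, preceding coda = /v/.
V2 /u/ – V3 /a/: /zdl/ — longest licit onset from the right is /dl/, leaving /z/ as coda.
Result: sjuv.pluz.dla.
The second /l/ is in the onset of syllable 3 (/dla/).

3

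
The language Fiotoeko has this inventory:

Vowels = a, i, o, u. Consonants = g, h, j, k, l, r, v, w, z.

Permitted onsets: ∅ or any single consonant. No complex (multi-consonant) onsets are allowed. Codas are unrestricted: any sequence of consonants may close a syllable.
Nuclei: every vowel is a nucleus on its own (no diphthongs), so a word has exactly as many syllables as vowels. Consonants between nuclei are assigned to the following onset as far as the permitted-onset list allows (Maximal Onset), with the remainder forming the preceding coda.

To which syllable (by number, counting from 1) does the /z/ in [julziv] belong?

The vowels are u, i — 2 nuclei, so 2 syllables.
/u…i/ gap (V1→V2): /lz/ — longest licit onset from the right is /z/, leaving /l/ as coda.
Result: jul.ziv.
The /z/ is in the onset of syllable 2 (/ziv/).

2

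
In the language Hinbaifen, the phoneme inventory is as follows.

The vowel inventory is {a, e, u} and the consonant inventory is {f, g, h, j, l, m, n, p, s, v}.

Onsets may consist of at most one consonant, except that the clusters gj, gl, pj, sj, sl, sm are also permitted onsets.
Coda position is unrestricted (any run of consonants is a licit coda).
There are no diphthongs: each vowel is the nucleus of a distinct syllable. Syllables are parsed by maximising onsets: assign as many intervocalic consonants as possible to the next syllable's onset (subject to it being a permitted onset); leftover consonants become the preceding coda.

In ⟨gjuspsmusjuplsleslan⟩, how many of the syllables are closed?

Nuclei (vowels): u, u, u, e, a → 5 syllables.
/u…u/ gap (V1→V2): /spsm/ — longest licit onset from the right is /sm/, leaving /sp/ as coda.
/u…u/ gap (V2→V3): /sj/ — entire cluster is a permitted onset → onset /sj/, coda ∅.
/u…e/ gap (V3→V4): /plsl/; trying suffixes from longest down, /sl/ is the first permitted one, so coda /pl/ | onset /sl/.
/e…a/ gap (V4→V5): cluster /sl/ — /sl/ is itself a permitted onset, so the whole cluster goes right; preceding coda = ∅.
Result: gjusp.smu.sjupl.sle.slan.
Classifying each syllable: /gjusp/ (closed), /smu/ (open), /sjupl/ (closed), /sle/ (open), /slan/ (closed).
Closed syllables: 3.

3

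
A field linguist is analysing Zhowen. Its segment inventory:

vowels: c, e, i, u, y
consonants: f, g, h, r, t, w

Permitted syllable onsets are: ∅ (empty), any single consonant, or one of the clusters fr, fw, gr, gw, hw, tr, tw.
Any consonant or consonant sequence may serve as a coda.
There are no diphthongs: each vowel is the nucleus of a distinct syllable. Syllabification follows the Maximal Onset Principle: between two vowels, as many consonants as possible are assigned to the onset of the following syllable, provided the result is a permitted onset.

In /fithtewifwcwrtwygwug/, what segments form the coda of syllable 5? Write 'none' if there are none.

none

Vowels present: i, e, i, c, y, u; each is a nucleus, giving 6 syllables.
Between /i/ (V1) and /e/ (V2): /tht/ splits as /th/ + /t/ (/t/ is the longest suffix that is a licit onset).
Between /e/ (V2) and /i/ (V3): /w/ is a single consonant, so it becomes the next onset.
Between /i/ (V3) and /c/ (V4): cluster /fw/ — /fw/ is itself a permitted onset, so the whole cluster goes right; preceding coda = ∅.
Between /c/ (V4) and /y/ (V5): /wrtw/ — longest licit onset from the right is /tw/, leaving /wr/ as coda.
Between /y/ (V5) and /u/ (V6): /gw/ — entire cluster is a permitted onset → onset /gw/, coda ∅.
Result: fith.te.wi.fwcwr.twy.gwug.
Syllable 5 is /twy/: onset /tw/, nucleus /y/, coda ∅.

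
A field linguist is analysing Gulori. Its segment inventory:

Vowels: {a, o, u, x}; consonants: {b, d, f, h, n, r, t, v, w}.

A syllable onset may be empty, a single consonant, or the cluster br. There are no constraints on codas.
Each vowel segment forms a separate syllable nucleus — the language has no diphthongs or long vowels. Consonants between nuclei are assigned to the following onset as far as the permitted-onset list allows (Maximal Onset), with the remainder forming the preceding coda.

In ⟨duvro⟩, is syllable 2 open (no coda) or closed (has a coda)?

open

Vowels present: u, o; each is a nucleus, giving 2 syllables.
/u…o/ gap (V1→V2): /vr/ — longest licit onset from the right is /r/, leaving /v/ as coda.
Syllabification: duv.ro.
Syllable 2 is /ro/; it ends in its nucleus with no coda, so it is open.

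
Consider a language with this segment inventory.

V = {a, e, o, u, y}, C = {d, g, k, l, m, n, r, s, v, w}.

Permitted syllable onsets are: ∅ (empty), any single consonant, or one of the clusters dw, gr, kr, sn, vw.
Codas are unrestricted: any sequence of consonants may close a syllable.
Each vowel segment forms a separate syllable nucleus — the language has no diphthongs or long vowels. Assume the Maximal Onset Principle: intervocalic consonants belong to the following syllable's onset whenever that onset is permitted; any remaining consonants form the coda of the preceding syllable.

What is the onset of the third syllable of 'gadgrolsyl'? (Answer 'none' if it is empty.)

The vowels are a, o, y — 3 nuclei, so 3 syllables.
V1 /a/ – V2 /o/: cluster /dgr/ — the longest permitted-onset suffix is /gr/; onset = /gr/, preceding coda = /d/.
V2 /o/ – V3 /y/: /ls/ splits as /l/ + /s/ (/s/ is the longest suffix that is a licit onset).
Result: gad.grol.syl.
Syllable 3 is /syl/: onset /s/, nucleus /y/, coda /l/.

s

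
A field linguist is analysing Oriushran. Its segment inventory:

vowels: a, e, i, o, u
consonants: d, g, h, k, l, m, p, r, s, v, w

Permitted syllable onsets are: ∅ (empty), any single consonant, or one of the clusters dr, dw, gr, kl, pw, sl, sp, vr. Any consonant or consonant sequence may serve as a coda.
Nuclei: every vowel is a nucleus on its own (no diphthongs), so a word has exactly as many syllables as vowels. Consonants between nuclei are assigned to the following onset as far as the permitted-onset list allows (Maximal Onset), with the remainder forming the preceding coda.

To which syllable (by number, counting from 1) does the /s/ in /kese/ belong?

The vowels are e, e — 2 nuclei, so 2 syllables.
V1 /e/ – V2 /e/: just /s/ — single C goes to the following onset.
So the parse is ke.se.
The /s/ is in the onset of syllable 2 (/se/).

2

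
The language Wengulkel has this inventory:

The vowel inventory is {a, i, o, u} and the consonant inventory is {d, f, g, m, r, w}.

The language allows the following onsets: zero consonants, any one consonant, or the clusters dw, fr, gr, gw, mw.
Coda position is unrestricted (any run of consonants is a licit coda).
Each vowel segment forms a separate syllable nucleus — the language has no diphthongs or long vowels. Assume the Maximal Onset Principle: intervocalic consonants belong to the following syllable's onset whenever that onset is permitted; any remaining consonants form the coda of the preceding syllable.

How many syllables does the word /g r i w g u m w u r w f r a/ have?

4

Nuclei (vowels): i, u, u, a → 4 syllables.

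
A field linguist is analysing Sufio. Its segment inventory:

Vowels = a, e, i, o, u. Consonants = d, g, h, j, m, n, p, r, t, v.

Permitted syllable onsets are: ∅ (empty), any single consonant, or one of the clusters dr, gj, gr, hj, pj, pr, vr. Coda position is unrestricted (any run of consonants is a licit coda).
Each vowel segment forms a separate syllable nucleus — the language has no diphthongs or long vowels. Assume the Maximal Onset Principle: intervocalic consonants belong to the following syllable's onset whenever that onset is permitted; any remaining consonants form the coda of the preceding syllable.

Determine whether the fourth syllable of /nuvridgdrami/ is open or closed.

The vowels are u, i, a, i — 4 nuclei, so 4 syllables.
/u…i/ gap (V1→V2): cluster /vr/ — /vr/ is itself a permitted onset, so the whole cluster goes right; preceding coda = ∅.
/i…a/ gap (V2→V3): /dgdr/ — longest licit onset from the right is /dr/, leaving /dg/ as coda.
/a…i/ gap (V3→V4): just /m/ — single C goes to the following onset.
Syllabification: nu.vridg.dra.mi.
Syllable 4 is /mi/; it ends in its nucleus with no coda, so it is open.

open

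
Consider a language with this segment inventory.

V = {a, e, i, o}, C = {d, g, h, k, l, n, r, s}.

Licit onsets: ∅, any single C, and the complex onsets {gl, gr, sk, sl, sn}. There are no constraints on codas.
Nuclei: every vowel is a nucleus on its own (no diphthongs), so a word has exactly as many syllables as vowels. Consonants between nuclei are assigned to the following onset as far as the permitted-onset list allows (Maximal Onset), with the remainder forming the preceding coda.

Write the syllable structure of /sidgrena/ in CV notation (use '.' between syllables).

CVC.CCV.CV

Vowels present: i, e, a; each is a nucleus, giving 3 syllables.
Between /i/ (V1) and /e/ (V2): /dgr/ splits as /d/ + /gr/ (/gr/ is the longest suffix that is a licit onset).
Between /e/ (V2) and /a/ (V3): just /n/ — single C goes to the following onset.
Putting it together: sid.gre.na.
Mapping each syllable to C/V: /sid/ → CVC, /gre/ → CCV, /na/ → CV.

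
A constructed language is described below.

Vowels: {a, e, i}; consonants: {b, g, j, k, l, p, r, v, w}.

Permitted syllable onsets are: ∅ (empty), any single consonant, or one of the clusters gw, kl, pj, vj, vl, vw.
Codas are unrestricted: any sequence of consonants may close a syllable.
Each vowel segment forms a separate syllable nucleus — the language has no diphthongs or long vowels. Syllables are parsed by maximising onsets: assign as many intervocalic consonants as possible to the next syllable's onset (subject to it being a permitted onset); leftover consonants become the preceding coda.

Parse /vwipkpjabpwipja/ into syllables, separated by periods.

vwipk.pjabp.wi.pja

The vowels are i, a, i, a — 4 nuclei, so 4 syllables.
Between /i/ (V1) and /a/ (V2): /pkpj/ splits as /pk/ + /pj/ (/pj/ is the longest suffix that is a licit onset).
Between /a/ (V2) and /i/ (V3): cluster /bpw/ — the longest permitted-onset suffix is /w/; onset = /w/, preceding coda = /bp/.
Between /i/ (V3) and /a/ (V4): /pj/ is a licit onset in full, so it all attaches to the next syllable.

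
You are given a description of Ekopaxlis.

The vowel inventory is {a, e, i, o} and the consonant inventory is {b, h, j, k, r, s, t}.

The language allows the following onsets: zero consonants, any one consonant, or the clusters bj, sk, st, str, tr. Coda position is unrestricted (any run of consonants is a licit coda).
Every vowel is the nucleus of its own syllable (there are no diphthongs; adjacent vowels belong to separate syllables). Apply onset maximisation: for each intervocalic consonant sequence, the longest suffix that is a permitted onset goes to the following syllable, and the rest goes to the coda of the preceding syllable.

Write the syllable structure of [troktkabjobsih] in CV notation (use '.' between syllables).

Vowels present: o, a, o, i; each is a nucleus, giving 4 syllables.
Between /o/ (V1) and /a/ (V2): /ktk/ — longest licit onset from the right is /k/, leaving /kt/ as coda.
Between /a/ (V2) and /o/ (V3): cluster /bj/ — /bj/ is itself a permitted onset, so the whole cluster goes right; preceding coda = ∅.
Between /o/ (V3) and /i/ (V4): cluster /bs/ — the longest permitted-onset suffix is /s/; onset = /s/, preceding coda = /b/.
So the parse is trokt.ka.bjob.sih.
Mapping each syllable to C/V: /trokt/ → CCVCC, /ka/ → CV, /bjob/ → CCVC, /sih/ → CVC.

CCVCC.CV.CCVC.CVC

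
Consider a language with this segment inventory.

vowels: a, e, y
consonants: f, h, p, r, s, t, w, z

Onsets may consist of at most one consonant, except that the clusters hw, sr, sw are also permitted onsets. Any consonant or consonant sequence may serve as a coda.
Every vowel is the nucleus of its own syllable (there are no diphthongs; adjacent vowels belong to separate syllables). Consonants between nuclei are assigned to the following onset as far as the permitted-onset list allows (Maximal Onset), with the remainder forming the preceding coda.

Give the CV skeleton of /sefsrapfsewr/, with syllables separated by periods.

Nuclei (vowels): e, a, e → 3 syllables.
V1 /e/ – V2 /a/: /fsr/ splits as /f/ + /sr/ (/sr/ is the longest suffix that is a licit onset).
V2 /a/ – V3 /e/: /pfs/; trying suffixes from longest down, /s/ is the first permitted one, so coda /pf/ | onset /s/.
Result: sef.srapf.sewr.
Mapping each syllable to C/V: /sef/ → CVC, /srapf/ → CCVCC, /sewr/ → CVCC.

CVC.CCVCC.CVCC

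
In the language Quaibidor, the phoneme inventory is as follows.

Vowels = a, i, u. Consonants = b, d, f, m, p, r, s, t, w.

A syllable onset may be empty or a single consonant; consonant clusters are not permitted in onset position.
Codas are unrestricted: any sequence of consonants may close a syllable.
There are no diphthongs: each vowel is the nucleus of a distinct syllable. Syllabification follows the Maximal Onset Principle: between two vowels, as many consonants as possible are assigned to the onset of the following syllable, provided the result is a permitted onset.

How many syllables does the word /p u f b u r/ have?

The vowels are u, u — 2 nuclei, so 2 syllables.

2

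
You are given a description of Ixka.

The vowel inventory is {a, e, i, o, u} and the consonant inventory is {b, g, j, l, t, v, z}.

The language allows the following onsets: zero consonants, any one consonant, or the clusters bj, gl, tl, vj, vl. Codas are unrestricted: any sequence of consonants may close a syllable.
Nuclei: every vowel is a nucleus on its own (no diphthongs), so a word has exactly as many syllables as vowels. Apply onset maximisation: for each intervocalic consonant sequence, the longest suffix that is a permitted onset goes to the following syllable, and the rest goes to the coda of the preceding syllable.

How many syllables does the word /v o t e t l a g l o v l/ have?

Nuclei (vowels): o, e, a, o → 4 syllables.

4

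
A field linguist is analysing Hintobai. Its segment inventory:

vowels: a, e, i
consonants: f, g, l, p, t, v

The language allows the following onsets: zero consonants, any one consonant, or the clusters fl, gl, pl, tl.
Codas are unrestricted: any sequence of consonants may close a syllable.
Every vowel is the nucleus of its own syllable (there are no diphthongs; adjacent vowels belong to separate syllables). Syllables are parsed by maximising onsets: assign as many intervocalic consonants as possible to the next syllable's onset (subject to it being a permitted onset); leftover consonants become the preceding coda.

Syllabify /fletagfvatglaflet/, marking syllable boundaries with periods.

Vowels present: e, a, a, a, e; each is a nucleus, giving 5 syllables.
/e…a/ gap (V1→V2): /t/ is a single consonant, so it becomes the next onset.
/a…a/ gap (V2→V3): /gfv/ — longest licit onset from the right is /v/, leaving /gf/ as coda.
/a…a/ gap (V3→V4): /tgl/; trying suffixes from longest down, /gl/ is the first permitted one, so coda /t/ | onset /gl/.
/a…e/ gap (V4→V5): cluster /fl/ — /fl/ is itself a permitted onset, so the whole cluster goes right; preceding coda = ∅.

fle.tagf.vat.gla.flet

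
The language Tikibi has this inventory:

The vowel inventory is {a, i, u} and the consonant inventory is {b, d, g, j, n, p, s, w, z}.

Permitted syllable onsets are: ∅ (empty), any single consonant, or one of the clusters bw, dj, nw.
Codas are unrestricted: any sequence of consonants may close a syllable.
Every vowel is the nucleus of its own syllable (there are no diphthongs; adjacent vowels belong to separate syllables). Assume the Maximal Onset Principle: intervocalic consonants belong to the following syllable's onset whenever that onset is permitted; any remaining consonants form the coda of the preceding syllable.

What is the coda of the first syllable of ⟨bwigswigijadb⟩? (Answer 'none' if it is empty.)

Nuclei (vowels): i, i, i, a → 4 syllables.
/i…i/ gap (V1→V2): /gsw/; trying suffixes from longest down, /w/ is the first permitted one, so coda /gs/ | onset /w/.
/i…i/ gap (V2→V3): /g/ → onset of the next syllable (single consonants are always licit onsets).
/i…a/ gap (V3→V4): /j/ → onset of the next syllable (single consonants are always licit onsets).
So the parse is bwigs.wi.gi.jadb.
Syllable 1 is /bwigs/: onset /bw/, nucleus /i/, coda /gs/.

gs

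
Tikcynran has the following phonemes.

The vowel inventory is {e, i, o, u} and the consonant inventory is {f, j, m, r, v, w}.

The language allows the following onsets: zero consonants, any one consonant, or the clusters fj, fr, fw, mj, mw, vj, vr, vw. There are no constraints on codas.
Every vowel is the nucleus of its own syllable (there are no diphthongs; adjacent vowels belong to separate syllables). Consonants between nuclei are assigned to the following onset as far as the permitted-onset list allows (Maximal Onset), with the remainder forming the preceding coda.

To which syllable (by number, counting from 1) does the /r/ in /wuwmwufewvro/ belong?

4

The vowels are u, u, e, o — 4 nuclei, so 4 syllables.
σ1/σ2 boundary: cluster /wmw/ — the longest permitted-onset suffix is /mw/; onset = /mw/, preceding coda = /w/.
σ2/σ3 boundary: /f/ is a single consonant, so it becomes the next onset.
σ3/σ4 boundary: /wvr/ — longest licit onset from the right is /vr/, leaving /w/ as coda.
Putting it together: wuw.mwu.few.vro.
The /r/ is in the onset of syllable 4 (/vro/).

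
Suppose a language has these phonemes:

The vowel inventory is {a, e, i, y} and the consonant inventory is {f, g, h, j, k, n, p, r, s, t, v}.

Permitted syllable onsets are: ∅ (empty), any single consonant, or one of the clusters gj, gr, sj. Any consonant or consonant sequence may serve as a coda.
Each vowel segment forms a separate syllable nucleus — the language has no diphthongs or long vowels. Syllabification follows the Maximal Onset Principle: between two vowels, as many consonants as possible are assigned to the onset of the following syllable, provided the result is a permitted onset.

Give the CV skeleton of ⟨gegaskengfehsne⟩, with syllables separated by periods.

Vowels present: e, a, e, e, e; each is a nucleus, giving 5 syllables.
/e…a/ gap (V1→V2): /g/ → onset of the next syllable (single consonants are always licit onsets).
/a…e/ gap (V2→V3): /sk/ splits as /s/ + /k/ (/k/ is the longest suffix that is a licit onset).
/e…e/ gap (V3→V4): /ngf/; trying suffixes from longest down, /f/ is the first permitted one, so coda /ng/ | onset /f/.
/e…e/ gap (V4→V5): /hsn/; trying suffixes from longest down, /n/ is the first permitted one, so coda /hs/ | onset /n/.
Putting it together: ge.gas.keng.fehs.ne.
Mapping each syllable to C/V: /ge/ → CV, /gas/ → CVC, /keng/ → CVCC, /fehs/ → CVCC, /ne/ → CV.

CV.CVC.CVCC.CVCC.CV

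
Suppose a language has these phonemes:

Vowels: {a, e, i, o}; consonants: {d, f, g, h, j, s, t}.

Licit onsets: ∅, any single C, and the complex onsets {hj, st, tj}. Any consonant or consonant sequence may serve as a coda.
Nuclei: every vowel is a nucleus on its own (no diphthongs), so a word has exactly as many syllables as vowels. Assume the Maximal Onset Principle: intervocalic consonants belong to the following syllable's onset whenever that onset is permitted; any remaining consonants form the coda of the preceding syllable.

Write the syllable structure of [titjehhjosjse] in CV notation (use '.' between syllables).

Nuclei (vowels): i, e, o, e → 4 syllables.
V1 /i/ – V2 /e/: cluster /tj/ — /tj/ is itself a permitted onset, so the whole cluster goes right; preceding coda = ∅.
V2 /e/ – V3 /o/: /hhj/ — longest licit onset from the right is /hj/, leaving /h/ as coda.
V3 /o/ – V4 /e/: /sjs/; trying suffixes from longest down, /s/ is the first permitted one, so coda /sj/ | onset /s/.
Putting it together: ti.tjeh.hjosj.se.
Mapping each syllable to C/V: /ti/ → CV, /tjeh/ → CCVC, /hjosj/ → CCVCC, /se/ → CV.

CV.CCVC.CCVCC.CV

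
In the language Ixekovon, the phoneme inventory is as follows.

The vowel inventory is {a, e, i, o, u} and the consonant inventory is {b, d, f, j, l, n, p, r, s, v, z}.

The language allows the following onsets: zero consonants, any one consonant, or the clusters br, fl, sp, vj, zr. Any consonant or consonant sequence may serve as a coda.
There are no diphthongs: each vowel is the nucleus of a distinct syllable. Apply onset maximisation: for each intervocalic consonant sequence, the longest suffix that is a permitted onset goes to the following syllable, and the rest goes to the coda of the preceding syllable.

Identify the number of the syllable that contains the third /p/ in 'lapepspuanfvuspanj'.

Nuclei (vowels): a, e, u, a, u, a → 6 syllables.
V1 /a/ – V2 /e/: /p/ → onset of the next syllable (single consonants are always licit onsets).
V2 /e/ – V3 /u/: cluster /psp/ — the longest permitted-onset suffix is /sp/; onset = /sp/, preceding coda = /p/.
V3 /u/ – V4 /a/: nothing intervenes; syllable break is V.V.
V4 /a/ – V5 /u/: /nfv/; trying suffixes from longest down, /v/ is the first permitted one, so coda /nf/ | onset /v/.
V5 /u/ – V6 /a/: cluster /sp/ — /sp/ is itself a permitted onset, so the whole cluster goes right; preceding coda = ∅.
Putting it together: la.pep.spu.anf.vu.spanj.
The third /p/ is in the onset of syllable 3 (/spu/).

3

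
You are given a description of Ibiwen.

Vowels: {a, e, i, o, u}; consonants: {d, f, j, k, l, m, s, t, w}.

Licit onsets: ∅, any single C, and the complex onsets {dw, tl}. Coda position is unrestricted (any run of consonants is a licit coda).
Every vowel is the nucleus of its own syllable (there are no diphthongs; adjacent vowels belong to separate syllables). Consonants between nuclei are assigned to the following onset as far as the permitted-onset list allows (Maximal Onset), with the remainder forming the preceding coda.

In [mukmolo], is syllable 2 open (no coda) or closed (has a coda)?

open

The vowels are u, o, o — 3 nuclei, so 3 syllables.
σ1/σ2 boundary: /km/; trying suffixes from longest down, /m/ is the first permitted one, so coda /k/ | onset /m/.
σ2/σ3 boundary: /l/ → onset of the next syllable (single consonants are always licit onsets).
Result: muk.mo.lo.
Syllable 2 is /mo/; it ends in its nucleus with no coda, so it is open.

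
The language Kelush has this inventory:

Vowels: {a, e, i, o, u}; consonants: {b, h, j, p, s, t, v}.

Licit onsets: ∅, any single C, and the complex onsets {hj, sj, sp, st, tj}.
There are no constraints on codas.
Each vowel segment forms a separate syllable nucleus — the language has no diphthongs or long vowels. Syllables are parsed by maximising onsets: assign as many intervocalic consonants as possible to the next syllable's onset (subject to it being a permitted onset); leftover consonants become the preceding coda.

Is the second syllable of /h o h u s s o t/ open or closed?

The vowels are o, u, o — 3 nuclei, so 3 syllables.
Between /o/ (V1) and /u/ (V2): just /h/ — single C goes to the following onset.
Between /u/ (V2) and /o/ (V3): /ss/; trying suffixes from longest down, /s/ is the first permitted one, so coda /s/ | onset /s/.
Result: ho.hus.sot.
Syllable 2 is /hus/ with coda /s/, so it is closed.

closed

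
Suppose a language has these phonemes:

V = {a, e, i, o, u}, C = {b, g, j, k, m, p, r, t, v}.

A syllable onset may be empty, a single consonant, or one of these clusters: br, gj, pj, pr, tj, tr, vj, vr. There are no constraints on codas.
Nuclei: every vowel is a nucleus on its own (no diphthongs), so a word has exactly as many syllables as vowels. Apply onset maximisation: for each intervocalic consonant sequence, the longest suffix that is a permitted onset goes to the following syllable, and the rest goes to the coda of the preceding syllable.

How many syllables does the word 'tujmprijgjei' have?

4

Vowels present: u, i, e, i; each is a nucleus, giving 4 syllables.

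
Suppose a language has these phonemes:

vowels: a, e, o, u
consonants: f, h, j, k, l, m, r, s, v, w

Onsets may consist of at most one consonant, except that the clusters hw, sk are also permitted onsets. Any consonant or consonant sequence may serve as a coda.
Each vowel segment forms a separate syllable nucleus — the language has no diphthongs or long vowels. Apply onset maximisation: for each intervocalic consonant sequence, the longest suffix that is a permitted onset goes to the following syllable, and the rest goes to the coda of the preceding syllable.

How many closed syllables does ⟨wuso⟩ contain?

Vowels present: u, o; each is a nucleus, giving 2 syllables.
σ1/σ2 boundary: /s/ → onset of the next syllable (single consonants are always licit onsets).
Syllabification: wu.so.
Classifying each syllable: /wu/ (open), /so/ (open).
Closed syllables: 0.

0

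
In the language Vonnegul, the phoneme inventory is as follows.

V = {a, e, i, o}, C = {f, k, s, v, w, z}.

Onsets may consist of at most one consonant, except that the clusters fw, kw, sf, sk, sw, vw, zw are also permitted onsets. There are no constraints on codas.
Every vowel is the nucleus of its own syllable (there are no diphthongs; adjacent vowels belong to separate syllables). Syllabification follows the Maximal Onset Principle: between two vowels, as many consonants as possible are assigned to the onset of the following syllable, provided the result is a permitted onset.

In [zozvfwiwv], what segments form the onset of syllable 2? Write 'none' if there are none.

fw

The vowels are o, i — 2 nuclei, so 2 syllables.
V1 /o/ – V2 /i/: /zvfw/ splits as /zv/ + /fw/ (/fw/ is the longest suffix that is a licit onset).
Putting it together: zozv.fwiwv.
Syllable 2 is /fwiwv/: onset /fw/, nucleus /i/, coda /wv/.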